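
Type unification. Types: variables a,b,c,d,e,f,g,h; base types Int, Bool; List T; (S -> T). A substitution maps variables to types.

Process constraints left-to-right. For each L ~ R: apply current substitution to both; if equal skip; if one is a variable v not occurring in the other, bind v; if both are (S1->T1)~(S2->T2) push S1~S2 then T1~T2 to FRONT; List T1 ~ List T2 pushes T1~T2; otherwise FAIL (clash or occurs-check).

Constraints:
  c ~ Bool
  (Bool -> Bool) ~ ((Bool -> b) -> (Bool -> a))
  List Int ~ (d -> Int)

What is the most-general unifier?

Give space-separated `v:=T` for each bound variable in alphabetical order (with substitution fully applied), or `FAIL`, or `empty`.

step 1: unify c ~ Bool  [subst: {-} | 2 pending]
  bind c := Bool
step 2: unify (Bool -> Bool) ~ ((Bool -> b) -> (Bool -> a))  [subst: {c:=Bool} | 1 pending]
  -> decompose arrow: push Bool~(Bool -> b), Bool~(Bool -> a)
step 3: unify Bool ~ (Bool -> b)  [subst: {c:=Bool} | 2 pending]
  clash: Bool vs (Bool -> b)

Answer: FAIL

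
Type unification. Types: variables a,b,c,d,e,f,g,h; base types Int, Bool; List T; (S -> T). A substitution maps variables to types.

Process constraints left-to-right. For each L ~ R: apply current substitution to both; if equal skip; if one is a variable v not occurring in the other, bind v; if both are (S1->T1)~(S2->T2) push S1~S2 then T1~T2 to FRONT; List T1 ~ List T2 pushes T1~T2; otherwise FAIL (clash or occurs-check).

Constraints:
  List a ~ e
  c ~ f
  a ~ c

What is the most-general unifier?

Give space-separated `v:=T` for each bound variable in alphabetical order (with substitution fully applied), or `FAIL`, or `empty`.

Answer: a:=f c:=f e:=List f

Derivation:
step 1: unify List a ~ e  [subst: {-} | 2 pending]
  bind e := List a
step 2: unify c ~ f  [subst: {e:=List a} | 1 pending]
  bind c := f
step 3: unify a ~ f  [subst: {e:=List a, c:=f} | 0 pending]
  bind a := f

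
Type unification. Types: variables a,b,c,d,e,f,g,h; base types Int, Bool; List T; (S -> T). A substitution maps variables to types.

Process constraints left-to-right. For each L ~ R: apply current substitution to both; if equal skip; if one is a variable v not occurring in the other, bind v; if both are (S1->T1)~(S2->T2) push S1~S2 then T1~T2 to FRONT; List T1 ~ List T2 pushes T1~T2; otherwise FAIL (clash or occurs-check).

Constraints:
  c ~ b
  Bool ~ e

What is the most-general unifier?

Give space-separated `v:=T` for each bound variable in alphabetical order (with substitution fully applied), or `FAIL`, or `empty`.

Answer: c:=b e:=Bool

Derivation:
step 1: unify c ~ b  [subst: {-} | 1 pending]
  bind c := b
step 2: unify Bool ~ e  [subst: {c:=b} | 0 pending]
  bind e := Bool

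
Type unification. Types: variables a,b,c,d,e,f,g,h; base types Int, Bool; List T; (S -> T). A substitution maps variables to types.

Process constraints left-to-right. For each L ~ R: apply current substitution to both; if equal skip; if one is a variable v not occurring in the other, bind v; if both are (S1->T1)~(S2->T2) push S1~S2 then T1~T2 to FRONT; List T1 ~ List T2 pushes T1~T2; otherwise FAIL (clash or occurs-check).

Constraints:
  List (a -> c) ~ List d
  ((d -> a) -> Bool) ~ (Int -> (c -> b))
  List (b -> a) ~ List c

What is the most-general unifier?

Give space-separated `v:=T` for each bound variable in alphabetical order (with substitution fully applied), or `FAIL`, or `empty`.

step 1: unify List (a -> c) ~ List d  [subst: {-} | 2 pending]
  -> decompose List: push (a -> c)~d
step 2: unify (a -> c) ~ d  [subst: {-} | 2 pending]
  bind d := (a -> c)
step 3: unify (((a -> c) -> a) -> Bool) ~ (Int -> (c -> b))  [subst: {d:=(a -> c)} | 1 pending]
  -> decompose arrow: push ((a -> c) -> a)~Int, Bool~(c -> b)
step 4: unify ((a -> c) -> a) ~ Int  [subst: {d:=(a -> c)} | 2 pending]
  clash: ((a -> c) -> a) vs Int

Answer: FAIL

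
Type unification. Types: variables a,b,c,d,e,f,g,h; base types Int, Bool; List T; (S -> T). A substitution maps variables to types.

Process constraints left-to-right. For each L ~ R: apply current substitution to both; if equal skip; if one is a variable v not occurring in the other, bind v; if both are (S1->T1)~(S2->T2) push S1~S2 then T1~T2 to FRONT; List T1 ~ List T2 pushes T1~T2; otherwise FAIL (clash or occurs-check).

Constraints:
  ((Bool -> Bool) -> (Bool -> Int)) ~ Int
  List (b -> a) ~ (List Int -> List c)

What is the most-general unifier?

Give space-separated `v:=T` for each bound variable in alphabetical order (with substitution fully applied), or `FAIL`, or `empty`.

Answer: FAIL

Derivation:
step 1: unify ((Bool -> Bool) -> (Bool -> Int)) ~ Int  [subst: {-} | 1 pending]
  clash: ((Bool -> Bool) -> (Bool -> Int)) vs Int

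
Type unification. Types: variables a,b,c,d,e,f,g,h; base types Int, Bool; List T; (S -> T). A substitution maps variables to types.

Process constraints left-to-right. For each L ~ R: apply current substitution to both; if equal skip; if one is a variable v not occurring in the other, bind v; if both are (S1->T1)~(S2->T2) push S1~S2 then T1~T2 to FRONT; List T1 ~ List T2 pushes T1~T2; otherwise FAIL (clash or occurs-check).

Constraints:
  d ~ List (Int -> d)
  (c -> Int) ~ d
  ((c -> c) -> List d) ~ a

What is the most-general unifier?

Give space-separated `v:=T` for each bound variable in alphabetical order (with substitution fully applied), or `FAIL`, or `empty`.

Answer: FAIL

Derivation:
step 1: unify d ~ List (Int -> d)  [subst: {-} | 2 pending]
  occurs-check fail: d in List (Int -> d)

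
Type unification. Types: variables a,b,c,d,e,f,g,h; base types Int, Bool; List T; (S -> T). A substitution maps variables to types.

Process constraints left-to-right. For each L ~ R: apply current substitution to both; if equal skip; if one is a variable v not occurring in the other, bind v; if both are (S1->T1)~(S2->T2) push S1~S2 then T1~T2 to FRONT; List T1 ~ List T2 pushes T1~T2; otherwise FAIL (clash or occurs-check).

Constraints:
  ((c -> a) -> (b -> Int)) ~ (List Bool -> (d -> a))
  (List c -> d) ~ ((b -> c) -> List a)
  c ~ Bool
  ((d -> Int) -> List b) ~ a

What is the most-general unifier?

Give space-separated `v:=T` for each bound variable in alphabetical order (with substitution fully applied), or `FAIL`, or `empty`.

Answer: FAIL

Derivation:
step 1: unify ((c -> a) -> (b -> Int)) ~ (List Bool -> (d -> a))  [subst: {-} | 3 pending]
  -> decompose arrow: push (c -> a)~List Bool, (b -> Int)~(d -> a)
step 2: unify (c -> a) ~ List Bool  [subst: {-} | 4 pending]
  clash: (c -> a) vs List Bool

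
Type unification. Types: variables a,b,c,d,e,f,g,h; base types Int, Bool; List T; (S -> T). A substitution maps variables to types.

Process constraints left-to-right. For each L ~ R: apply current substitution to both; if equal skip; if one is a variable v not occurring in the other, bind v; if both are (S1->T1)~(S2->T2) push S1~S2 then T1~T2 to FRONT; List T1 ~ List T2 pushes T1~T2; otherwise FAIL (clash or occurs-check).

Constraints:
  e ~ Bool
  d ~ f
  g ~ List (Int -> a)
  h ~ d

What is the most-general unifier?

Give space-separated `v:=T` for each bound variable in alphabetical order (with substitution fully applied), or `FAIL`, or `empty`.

Answer: d:=f e:=Bool g:=List (Int -> a) h:=f

Derivation:
step 1: unify e ~ Bool  [subst: {-} | 3 pending]
  bind e := Bool
step 2: unify d ~ f  [subst: {e:=Bool} | 2 pending]
  bind d := f
step 3: unify g ~ List (Int -> a)  [subst: {e:=Bool, d:=f} | 1 pending]
  bind g := List (Int -> a)
step 4: unify h ~ f  [subst: {e:=Bool, d:=f, g:=List (Int -> a)} | 0 pending]
  bind h := f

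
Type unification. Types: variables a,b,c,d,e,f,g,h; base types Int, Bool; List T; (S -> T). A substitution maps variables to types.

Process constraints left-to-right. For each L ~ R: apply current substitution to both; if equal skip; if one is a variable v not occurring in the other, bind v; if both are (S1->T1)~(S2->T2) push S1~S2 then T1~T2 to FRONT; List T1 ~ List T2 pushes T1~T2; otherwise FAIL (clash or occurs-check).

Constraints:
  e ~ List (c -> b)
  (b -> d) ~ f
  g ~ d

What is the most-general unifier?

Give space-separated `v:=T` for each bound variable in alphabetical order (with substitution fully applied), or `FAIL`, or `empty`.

Answer: e:=List (c -> b) f:=(b -> d) g:=d

Derivation:
step 1: unify e ~ List (c -> b)  [subst: {-} | 2 pending]
  bind e := List (c -> b)
step 2: unify (b -> d) ~ f  [subst: {e:=List (c -> b)} | 1 pending]
  bind f := (b -> d)
step 3: unify g ~ d  [subst: {e:=List (c -> b), f:=(b -> d)} | 0 pending]
  bind g := d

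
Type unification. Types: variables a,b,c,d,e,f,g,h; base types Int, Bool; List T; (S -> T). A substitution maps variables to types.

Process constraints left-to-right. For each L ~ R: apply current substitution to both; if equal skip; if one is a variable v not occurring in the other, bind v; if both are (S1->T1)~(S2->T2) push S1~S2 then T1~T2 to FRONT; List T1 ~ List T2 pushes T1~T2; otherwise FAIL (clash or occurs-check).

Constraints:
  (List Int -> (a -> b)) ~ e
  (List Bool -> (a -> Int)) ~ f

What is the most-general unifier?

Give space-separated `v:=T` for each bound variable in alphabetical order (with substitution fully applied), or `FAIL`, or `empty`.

step 1: unify (List Int -> (a -> b)) ~ e  [subst: {-} | 1 pending]
  bind e := (List Int -> (a -> b))
step 2: unify (List Bool -> (a -> Int)) ~ f  [subst: {e:=(List Int -> (a -> b))} | 0 pending]
  bind f := (List Bool -> (a -> Int))

Answer: e:=(List Int -> (a -> b)) f:=(List Bool -> (a -> Int))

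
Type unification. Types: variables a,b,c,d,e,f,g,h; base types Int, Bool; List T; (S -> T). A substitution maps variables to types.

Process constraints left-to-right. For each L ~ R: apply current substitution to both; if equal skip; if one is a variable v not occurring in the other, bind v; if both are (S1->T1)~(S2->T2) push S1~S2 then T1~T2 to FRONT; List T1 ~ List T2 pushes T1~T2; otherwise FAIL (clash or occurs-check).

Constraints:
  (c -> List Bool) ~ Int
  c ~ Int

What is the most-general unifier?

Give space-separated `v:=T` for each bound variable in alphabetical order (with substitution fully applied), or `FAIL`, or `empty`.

Answer: FAIL

Derivation:
step 1: unify (c -> List Bool) ~ Int  [subst: {-} | 1 pending]
  clash: (c -> List Bool) vs Int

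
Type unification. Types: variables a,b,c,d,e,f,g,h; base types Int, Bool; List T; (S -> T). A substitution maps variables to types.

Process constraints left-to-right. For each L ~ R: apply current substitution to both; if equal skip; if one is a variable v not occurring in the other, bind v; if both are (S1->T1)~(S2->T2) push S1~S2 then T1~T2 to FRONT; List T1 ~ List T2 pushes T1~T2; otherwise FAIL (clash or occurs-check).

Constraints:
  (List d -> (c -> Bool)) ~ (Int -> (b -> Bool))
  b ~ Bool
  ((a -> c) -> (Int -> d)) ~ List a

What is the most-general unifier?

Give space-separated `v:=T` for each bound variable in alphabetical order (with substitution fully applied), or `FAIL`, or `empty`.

step 1: unify (List d -> (c -> Bool)) ~ (Int -> (b -> Bool))  [subst: {-} | 2 pending]
  -> decompose arrow: push List d~Int, (c -> Bool)~(b -> Bool)
step 2: unify List d ~ Int  [subst: {-} | 3 pending]
  clash: List d vs Int

Answer: FAIL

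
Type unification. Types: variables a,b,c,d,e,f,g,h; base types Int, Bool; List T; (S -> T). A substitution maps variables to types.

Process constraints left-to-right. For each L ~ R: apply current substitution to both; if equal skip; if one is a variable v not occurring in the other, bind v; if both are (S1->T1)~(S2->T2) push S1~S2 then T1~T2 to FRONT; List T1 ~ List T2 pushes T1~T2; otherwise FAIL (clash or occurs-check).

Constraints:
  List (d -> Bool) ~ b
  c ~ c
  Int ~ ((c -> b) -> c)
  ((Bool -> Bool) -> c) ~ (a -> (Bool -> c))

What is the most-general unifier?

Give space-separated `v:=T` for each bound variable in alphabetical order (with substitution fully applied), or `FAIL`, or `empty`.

step 1: unify List (d -> Bool) ~ b  [subst: {-} | 3 pending]
  bind b := List (d -> Bool)
step 2: unify c ~ c  [subst: {b:=List (d -> Bool)} | 2 pending]
  -> identical, skip
step 3: unify Int ~ ((c -> List (d -> Bool)) -> c)  [subst: {b:=List (d -> Bool)} | 1 pending]
  clash: Int vs ((c -> List (d -> Bool)) -> c)

Answer: FAIL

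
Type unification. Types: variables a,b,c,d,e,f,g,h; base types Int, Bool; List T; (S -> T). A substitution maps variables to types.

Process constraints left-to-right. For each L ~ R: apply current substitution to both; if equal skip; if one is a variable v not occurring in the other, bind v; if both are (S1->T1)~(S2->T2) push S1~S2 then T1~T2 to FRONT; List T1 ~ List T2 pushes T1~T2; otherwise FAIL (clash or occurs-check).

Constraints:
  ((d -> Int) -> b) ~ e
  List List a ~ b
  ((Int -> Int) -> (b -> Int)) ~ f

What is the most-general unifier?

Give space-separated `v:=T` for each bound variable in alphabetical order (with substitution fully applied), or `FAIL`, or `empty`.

step 1: unify ((d -> Int) -> b) ~ e  [subst: {-} | 2 pending]
  bind e := ((d -> Int) -> b)
step 2: unify List List a ~ b  [subst: {e:=((d -> Int) -> b)} | 1 pending]
  bind b := List List a
step 3: unify ((Int -> Int) -> (List List a -> Int)) ~ f  [subst: {e:=((d -> Int) -> b), b:=List List a} | 0 pending]
  bind f := ((Int -> Int) -> (List List a -> Int))

Answer: b:=List List a e:=((d -> Int) -> List List a) f:=((Int -> Int) -> (List List a -> Int))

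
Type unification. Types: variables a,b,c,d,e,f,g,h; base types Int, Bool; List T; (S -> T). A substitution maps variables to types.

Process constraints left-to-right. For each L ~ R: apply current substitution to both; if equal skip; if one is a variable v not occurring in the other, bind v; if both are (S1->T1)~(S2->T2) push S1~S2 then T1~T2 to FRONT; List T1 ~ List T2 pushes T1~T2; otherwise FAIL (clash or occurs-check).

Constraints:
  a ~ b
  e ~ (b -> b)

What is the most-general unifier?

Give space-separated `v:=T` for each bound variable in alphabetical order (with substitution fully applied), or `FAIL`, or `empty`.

Answer: a:=b e:=(b -> b)

Derivation:
step 1: unify a ~ b  [subst: {-} | 1 pending]
  bind a := b
step 2: unify e ~ (b -> b)  [subst: {a:=b} | 0 pending]
  bind e := (b -> b)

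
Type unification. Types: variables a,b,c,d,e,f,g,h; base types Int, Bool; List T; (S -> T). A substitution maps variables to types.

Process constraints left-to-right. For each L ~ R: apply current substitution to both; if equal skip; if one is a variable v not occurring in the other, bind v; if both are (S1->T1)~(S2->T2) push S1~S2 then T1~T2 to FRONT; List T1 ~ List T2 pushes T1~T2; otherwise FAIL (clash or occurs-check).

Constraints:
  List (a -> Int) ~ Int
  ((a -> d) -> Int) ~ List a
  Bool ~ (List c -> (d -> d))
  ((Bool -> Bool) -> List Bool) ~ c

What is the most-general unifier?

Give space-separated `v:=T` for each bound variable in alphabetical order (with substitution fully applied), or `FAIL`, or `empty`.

Answer: FAIL

Derivation:
step 1: unify List (a -> Int) ~ Int  [subst: {-} | 3 pending]
  clash: List (a -> Int) vs Int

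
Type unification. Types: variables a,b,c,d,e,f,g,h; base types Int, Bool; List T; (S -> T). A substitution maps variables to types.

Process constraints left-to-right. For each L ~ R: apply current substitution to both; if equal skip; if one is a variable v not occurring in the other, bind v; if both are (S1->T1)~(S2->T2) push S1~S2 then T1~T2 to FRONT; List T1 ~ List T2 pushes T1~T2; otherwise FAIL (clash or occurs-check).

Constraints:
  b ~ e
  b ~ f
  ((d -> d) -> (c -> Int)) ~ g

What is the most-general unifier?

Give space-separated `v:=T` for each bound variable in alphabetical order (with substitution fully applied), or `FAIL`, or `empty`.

step 1: unify b ~ e  [subst: {-} | 2 pending]
  bind b := e
step 2: unify e ~ f  [subst: {b:=e} | 1 pending]
  bind e := f
step 3: unify ((d -> d) -> (c -> Int)) ~ g  [subst: {b:=e, e:=f} | 0 pending]
  bind g := ((d -> d) -> (c -> Int))

Answer: b:=f e:=f g:=((d -> d) -> (c -> Int))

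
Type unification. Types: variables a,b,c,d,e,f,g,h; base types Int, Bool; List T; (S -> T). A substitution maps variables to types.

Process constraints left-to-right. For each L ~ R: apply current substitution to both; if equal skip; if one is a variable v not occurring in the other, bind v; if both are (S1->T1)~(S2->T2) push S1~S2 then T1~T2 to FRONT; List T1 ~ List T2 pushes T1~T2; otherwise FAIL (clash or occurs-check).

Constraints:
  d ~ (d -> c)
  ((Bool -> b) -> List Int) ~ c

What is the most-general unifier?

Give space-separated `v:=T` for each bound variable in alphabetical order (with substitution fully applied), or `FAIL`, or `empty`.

Answer: FAIL

Derivation:
step 1: unify d ~ (d -> c)  [subst: {-} | 1 pending]
  occurs-check fail: d in (d -> c)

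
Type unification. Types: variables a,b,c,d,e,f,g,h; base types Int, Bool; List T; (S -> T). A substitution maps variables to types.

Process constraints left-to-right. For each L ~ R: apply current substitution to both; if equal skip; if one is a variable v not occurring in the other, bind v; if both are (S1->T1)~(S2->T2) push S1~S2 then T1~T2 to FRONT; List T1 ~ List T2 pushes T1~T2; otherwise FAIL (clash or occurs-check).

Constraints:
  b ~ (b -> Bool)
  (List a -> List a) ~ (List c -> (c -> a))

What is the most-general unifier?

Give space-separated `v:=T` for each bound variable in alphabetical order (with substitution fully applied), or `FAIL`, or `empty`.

step 1: unify b ~ (b -> Bool)  [subst: {-} | 1 pending]
  occurs-check fail: b in (b -> Bool)

Answer: FAIL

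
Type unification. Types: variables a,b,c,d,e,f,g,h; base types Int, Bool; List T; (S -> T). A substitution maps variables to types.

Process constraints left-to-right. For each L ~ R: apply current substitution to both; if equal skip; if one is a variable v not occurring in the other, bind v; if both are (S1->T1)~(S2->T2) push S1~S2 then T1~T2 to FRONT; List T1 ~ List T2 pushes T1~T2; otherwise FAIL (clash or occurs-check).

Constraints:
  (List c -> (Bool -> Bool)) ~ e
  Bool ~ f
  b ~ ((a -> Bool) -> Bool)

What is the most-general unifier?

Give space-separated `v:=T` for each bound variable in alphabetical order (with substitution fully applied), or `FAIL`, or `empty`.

Answer: b:=((a -> Bool) -> Bool) e:=(List c -> (Bool -> Bool)) f:=Bool

Derivation:
step 1: unify (List c -> (Bool -> Bool)) ~ e  [subst: {-} | 2 pending]
  bind e := (List c -> (Bool -> Bool))
step 2: unify Bool ~ f  [subst: {e:=(List c -> (Bool -> Bool))} | 1 pending]
  bind f := Bool
step 3: unify b ~ ((a -> Bool) -> Bool)  [subst: {e:=(List c -> (Bool -> Bool)), f:=Bool} | 0 pending]
  bind b := ((a -> Bool) -> Bool)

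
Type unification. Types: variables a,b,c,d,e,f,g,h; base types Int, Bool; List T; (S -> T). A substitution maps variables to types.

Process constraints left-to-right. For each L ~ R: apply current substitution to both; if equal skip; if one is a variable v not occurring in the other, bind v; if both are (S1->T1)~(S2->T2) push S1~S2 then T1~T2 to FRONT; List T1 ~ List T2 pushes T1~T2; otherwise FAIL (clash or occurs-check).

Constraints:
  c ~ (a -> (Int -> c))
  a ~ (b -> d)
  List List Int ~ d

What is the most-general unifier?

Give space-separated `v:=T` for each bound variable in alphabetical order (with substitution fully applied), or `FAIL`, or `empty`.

Answer: FAIL

Derivation:
step 1: unify c ~ (a -> (Int -> c))  [subst: {-} | 2 pending]
  occurs-check fail: c in (a -> (Int -> c))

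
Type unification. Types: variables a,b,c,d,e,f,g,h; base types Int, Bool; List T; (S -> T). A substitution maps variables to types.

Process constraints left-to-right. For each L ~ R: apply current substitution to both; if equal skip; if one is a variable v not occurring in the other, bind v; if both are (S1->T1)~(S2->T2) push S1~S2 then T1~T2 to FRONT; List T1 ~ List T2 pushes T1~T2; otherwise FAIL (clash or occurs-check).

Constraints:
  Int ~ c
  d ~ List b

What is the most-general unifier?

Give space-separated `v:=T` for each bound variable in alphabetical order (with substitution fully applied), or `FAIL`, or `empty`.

Answer: c:=Int d:=List b

Derivation:
step 1: unify Int ~ c  [subst: {-} | 1 pending]
  bind c := Int
step 2: unify d ~ List b  [subst: {c:=Int} | 0 pending]
  bind d := List b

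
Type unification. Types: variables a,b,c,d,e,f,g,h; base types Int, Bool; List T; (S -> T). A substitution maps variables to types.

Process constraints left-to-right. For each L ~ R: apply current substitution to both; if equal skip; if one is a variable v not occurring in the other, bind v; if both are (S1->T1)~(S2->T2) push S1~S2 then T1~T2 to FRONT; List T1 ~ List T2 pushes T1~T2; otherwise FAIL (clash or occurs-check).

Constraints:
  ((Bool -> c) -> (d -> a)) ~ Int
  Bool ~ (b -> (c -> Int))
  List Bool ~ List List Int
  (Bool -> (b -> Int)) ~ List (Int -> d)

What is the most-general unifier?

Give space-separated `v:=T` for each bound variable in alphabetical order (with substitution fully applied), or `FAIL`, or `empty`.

Answer: FAIL

Derivation:
step 1: unify ((Bool -> c) -> (d -> a)) ~ Int  [subst: {-} | 3 pending]
  clash: ((Bool -> c) -> (d -> a)) vs Int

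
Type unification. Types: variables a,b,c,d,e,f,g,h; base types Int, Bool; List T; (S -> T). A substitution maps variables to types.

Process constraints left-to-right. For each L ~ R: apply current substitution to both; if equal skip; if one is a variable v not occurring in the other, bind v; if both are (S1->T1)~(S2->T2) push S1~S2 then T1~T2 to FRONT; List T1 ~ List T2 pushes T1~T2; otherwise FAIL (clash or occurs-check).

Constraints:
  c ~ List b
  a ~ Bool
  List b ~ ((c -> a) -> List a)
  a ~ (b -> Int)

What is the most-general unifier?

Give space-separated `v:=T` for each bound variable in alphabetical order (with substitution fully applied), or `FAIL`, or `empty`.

Answer: FAIL

Derivation:
step 1: unify c ~ List b  [subst: {-} | 3 pending]
  bind c := List b
step 2: unify a ~ Bool  [subst: {c:=List b} | 2 pending]
  bind a := Bool
step 3: unify List b ~ ((List b -> Bool) -> List Bool)  [subst: {c:=List b, a:=Bool} | 1 pending]
  clash: List b vs ((List b -> Bool) -> List Bool)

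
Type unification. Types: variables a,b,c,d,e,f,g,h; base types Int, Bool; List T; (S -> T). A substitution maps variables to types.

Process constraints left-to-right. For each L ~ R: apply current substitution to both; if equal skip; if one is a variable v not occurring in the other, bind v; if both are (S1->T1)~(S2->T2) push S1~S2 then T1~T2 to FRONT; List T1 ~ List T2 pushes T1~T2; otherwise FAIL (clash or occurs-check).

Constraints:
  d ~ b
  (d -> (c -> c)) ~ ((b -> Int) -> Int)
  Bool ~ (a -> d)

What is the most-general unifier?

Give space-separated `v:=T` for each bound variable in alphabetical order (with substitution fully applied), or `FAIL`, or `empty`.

step 1: unify d ~ b  [subst: {-} | 2 pending]
  bind d := b
step 2: unify (b -> (c -> c)) ~ ((b -> Int) -> Int)  [subst: {d:=b} | 1 pending]
  -> decompose arrow: push b~(b -> Int), (c -> c)~Int
step 3: unify b ~ (b -> Int)  [subst: {d:=b} | 2 pending]
  occurs-check fail: b in (b -> Int)

Answer: FAIL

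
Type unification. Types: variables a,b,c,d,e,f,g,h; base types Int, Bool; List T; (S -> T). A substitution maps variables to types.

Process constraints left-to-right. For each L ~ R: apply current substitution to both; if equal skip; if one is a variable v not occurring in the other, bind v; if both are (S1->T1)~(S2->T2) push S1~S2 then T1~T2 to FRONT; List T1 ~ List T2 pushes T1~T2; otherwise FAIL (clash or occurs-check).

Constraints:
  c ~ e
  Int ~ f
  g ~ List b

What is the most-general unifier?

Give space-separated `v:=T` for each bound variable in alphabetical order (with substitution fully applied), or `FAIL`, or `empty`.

Answer: c:=e f:=Int g:=List b

Derivation:
step 1: unify c ~ e  [subst: {-} | 2 pending]
  bind c := e
step 2: unify Int ~ f  [subst: {c:=e} | 1 pending]
  bind f := Int
step 3: unify g ~ List b  [subst: {c:=e, f:=Int} | 0 pending]
  bind g := List b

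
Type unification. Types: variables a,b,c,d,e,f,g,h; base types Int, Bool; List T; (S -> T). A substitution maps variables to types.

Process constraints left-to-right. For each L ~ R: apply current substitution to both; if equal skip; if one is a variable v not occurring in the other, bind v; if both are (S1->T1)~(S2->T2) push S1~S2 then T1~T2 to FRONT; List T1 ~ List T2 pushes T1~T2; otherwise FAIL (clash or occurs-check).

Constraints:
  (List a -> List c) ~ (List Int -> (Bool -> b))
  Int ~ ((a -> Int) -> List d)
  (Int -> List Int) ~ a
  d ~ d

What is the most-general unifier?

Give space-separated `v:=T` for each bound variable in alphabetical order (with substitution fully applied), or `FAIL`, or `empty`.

step 1: unify (List a -> List c) ~ (List Int -> (Bool -> b))  [subst: {-} | 3 pending]
  -> decompose arrow: push List a~List Int, List c~(Bool -> b)
step 2: unify List a ~ List Int  [subst: {-} | 4 pending]
  -> decompose List: push a~Int
step 3: unify a ~ Int  [subst: {-} | 4 pending]
  bind a := Int
step 4: unify List c ~ (Bool -> b)  [subst: {a:=Int} | 3 pending]
  clash: List c vs (Bool -> b)

Answer: FAIL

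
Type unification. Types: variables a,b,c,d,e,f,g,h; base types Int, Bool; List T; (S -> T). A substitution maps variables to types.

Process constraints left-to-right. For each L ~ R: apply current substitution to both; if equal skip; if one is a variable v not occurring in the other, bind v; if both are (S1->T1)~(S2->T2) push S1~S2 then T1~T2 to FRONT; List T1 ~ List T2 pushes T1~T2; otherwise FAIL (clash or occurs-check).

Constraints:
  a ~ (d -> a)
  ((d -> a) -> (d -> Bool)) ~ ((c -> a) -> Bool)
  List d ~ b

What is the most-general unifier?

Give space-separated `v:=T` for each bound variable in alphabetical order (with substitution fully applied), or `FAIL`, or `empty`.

step 1: unify a ~ (d -> a)  [subst: {-} | 2 pending]
  occurs-check fail: a in (d -> a)

Answer: FAIL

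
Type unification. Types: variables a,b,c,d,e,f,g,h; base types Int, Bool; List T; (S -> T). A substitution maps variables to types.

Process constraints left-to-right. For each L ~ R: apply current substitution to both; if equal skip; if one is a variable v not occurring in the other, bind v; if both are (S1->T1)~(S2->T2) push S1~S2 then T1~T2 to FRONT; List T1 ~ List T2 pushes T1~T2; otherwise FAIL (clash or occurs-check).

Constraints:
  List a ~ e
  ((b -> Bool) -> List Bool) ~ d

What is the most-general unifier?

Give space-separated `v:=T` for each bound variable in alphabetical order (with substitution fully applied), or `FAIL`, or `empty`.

step 1: unify List a ~ e  [subst: {-} | 1 pending]
  bind e := List a
step 2: unify ((b -> Bool) -> List Bool) ~ d  [subst: {e:=List a} | 0 pending]
  bind d := ((b -> Bool) -> List Bool)

Answer: d:=((b -> Bool) -> List Bool) e:=List a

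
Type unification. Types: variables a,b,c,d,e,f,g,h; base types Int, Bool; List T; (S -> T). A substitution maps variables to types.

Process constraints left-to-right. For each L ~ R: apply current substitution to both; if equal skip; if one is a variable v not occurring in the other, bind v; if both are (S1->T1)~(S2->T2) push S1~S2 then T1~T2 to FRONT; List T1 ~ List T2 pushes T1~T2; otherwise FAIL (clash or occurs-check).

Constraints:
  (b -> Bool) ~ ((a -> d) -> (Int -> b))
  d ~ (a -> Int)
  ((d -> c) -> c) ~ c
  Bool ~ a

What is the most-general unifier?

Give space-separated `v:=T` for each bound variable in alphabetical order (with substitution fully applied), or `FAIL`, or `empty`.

step 1: unify (b -> Bool) ~ ((a -> d) -> (Int -> b))  [subst: {-} | 3 pending]
  -> decompose arrow: push b~(a -> d), Bool~(Int -> b)
step 2: unify b ~ (a -> d)  [subst: {-} | 4 pending]
  bind b := (a -> d)
step 3: unify Bool ~ (Int -> (a -> d))  [subst: {b:=(a -> d)} | 3 pending]
  clash: Bool vs (Int -> (a -> d))

Answer: FAIL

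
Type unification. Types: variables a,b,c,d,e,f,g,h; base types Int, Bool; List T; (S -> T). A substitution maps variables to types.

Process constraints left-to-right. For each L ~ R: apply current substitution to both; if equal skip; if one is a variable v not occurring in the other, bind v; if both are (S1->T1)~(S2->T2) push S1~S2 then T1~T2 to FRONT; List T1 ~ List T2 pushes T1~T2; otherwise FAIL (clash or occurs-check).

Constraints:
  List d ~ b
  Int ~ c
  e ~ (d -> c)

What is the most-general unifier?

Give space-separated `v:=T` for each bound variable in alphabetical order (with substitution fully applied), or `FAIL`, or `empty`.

Answer: b:=List d c:=Int e:=(d -> Int)

Derivation:
step 1: unify List d ~ b  [subst: {-} | 2 pending]
  bind b := List d
step 2: unify Int ~ c  [subst: {b:=List d} | 1 pending]
  bind c := Int
step 3: unify e ~ (d -> Int)  [subst: {b:=List d, c:=Int} | 0 pending]
  bind e := (d -> Int)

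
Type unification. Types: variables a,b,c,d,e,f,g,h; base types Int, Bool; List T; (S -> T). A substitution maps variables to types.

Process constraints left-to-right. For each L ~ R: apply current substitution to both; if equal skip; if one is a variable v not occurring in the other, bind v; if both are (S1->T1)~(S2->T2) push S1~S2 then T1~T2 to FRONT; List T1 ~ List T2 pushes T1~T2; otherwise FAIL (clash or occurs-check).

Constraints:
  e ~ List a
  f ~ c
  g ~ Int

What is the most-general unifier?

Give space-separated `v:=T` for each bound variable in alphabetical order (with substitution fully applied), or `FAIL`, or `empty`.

Answer: e:=List a f:=c g:=Int

Derivation:
step 1: unify e ~ List a  [subst: {-} | 2 pending]
  bind e := List a
step 2: unify f ~ c  [subst: {e:=List a} | 1 pending]
  bind f := c
step 3: unify g ~ Int  [subst: {e:=List a, f:=c} | 0 pending]
  bind g := Int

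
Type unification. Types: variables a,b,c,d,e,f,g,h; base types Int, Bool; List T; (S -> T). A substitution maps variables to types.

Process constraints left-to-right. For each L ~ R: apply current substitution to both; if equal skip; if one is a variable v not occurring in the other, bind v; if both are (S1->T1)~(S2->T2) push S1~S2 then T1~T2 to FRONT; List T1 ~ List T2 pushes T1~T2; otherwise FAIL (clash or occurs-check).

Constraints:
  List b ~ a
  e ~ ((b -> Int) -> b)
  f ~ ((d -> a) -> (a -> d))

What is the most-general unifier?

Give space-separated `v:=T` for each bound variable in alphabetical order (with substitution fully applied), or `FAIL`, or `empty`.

step 1: unify List b ~ a  [subst: {-} | 2 pending]
  bind a := List b
step 2: unify e ~ ((b -> Int) -> b)  [subst: {a:=List b} | 1 pending]
  bind e := ((b -> Int) -> b)
step 3: unify f ~ ((d -> List b) -> (List b -> d))  [subst: {a:=List b, e:=((b -> Int) -> b)} | 0 pending]
  bind f := ((d -> List b) -> (List b -> d))

Answer: a:=List b e:=((b -> Int) -> b) f:=((d -> List b) -> (List b -> d))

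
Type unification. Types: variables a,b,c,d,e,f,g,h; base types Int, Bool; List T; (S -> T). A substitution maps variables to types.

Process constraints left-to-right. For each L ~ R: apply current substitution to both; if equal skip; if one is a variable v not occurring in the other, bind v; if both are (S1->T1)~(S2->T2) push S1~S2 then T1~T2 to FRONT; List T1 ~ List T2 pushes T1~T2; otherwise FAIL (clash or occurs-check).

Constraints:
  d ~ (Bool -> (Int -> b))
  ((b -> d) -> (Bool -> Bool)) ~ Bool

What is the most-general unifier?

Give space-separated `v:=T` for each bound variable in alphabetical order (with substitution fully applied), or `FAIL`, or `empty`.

step 1: unify d ~ (Bool -> (Int -> b))  [subst: {-} | 1 pending]
  bind d := (Bool -> (Int -> b))
step 2: unify ((b -> (Bool -> (Int -> b))) -> (Bool -> Bool)) ~ Bool  [subst: {d:=(Bool -> (Int -> b))} | 0 pending]
  clash: ((b -> (Bool -> (Int -> b))) -> (Bool -> Bool)) vs Bool

Answer: FAIL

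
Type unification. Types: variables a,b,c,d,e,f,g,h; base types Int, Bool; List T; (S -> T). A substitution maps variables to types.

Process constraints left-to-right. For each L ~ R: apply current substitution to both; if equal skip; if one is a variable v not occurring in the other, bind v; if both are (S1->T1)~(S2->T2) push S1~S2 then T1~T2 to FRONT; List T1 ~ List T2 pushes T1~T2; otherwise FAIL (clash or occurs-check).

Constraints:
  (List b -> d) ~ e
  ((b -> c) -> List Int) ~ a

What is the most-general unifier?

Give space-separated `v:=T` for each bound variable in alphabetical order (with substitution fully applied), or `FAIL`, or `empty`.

Answer: a:=((b -> c) -> List Int) e:=(List b -> d)

Derivation:
step 1: unify (List b -> d) ~ e  [subst: {-} | 1 pending]
  bind e := (List b -> d)
step 2: unify ((b -> c) -> List Int) ~ a  [subst: {e:=(List b -> d)} | 0 pending]
  bind a := ((b -> c) -> List Int)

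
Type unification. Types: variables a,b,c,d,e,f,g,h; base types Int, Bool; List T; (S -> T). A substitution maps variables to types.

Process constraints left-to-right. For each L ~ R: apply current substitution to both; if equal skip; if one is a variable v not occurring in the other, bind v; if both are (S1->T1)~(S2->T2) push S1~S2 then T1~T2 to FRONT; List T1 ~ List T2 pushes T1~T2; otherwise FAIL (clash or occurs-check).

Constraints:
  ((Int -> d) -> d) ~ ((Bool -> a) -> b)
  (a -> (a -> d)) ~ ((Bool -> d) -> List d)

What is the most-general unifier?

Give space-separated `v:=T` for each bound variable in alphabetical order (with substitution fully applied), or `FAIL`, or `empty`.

Answer: FAIL

Derivation:
step 1: unify ((Int -> d) -> d) ~ ((Bool -> a) -> b)  [subst: {-} | 1 pending]
  -> decompose arrow: push (Int -> d)~(Bool -> a), d~b
step 2: unify (Int -> d) ~ (Bool -> a)  [subst: {-} | 2 pending]
  -> decompose arrow: push Int~Bool, d~a
step 3: unify Int ~ Bool  [subst: {-} | 3 pending]
  clash: Int vs Bool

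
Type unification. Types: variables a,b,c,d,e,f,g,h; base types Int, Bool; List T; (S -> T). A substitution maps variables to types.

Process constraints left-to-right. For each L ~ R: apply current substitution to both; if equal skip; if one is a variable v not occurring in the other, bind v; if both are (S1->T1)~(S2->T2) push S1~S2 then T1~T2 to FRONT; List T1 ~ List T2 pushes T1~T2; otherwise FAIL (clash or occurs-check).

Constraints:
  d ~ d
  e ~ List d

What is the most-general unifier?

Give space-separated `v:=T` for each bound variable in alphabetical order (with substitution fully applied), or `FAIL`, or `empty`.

step 1: unify d ~ d  [subst: {-} | 1 pending]
  -> identical, skip
step 2: unify e ~ List d  [subst: {-} | 0 pending]
  bind e := List d

Answer: e:=List d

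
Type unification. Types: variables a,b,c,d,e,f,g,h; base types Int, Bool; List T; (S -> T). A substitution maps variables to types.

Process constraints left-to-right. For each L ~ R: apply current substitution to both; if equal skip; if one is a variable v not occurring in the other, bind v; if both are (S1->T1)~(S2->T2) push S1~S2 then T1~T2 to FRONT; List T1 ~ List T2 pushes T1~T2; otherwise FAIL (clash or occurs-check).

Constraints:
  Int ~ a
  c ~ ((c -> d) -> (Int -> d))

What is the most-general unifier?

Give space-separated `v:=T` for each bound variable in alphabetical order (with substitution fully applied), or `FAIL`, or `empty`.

step 1: unify Int ~ a  [subst: {-} | 1 pending]
  bind a := Int
step 2: unify c ~ ((c -> d) -> (Int -> d))  [subst: {a:=Int} | 0 pending]
  occurs-check fail: c in ((c -> d) -> (Int -> d))

Answer: FAIL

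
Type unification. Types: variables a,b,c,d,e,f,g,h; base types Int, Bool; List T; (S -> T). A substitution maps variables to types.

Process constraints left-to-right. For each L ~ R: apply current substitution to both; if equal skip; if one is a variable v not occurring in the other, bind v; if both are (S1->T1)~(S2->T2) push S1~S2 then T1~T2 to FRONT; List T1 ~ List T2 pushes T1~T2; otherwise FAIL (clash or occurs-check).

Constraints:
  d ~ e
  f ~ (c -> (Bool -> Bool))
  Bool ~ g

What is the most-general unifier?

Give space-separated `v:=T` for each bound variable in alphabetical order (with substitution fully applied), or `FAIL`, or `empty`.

step 1: unify d ~ e  [subst: {-} | 2 pending]
  bind d := e
step 2: unify f ~ (c -> (Bool -> Bool))  [subst: {d:=e} | 1 pending]
  bind f := (c -> (Bool -> Bool))
step 3: unify Bool ~ g  [subst: {d:=e, f:=(c -> (Bool -> Bool))} | 0 pending]
  bind g := Bool

Answer: d:=e f:=(c -> (Bool -> Bool)) g:=Bool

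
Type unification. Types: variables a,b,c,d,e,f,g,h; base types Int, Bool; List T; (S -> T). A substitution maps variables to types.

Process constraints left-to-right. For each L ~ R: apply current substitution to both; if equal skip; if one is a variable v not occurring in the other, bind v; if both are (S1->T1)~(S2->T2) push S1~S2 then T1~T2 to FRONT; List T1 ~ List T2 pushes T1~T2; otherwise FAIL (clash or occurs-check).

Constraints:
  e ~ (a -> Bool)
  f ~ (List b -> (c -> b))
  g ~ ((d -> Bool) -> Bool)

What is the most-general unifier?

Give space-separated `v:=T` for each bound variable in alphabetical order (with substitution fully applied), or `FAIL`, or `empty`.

step 1: unify e ~ (a -> Bool)  [subst: {-} | 2 pending]
  bind e := (a -> Bool)
step 2: unify f ~ (List b -> (c -> b))  [subst: {e:=(a -> Bool)} | 1 pending]
  bind f := (List b -> (c -> b))
step 3: unify g ~ ((d -> Bool) -> Bool)  [subst: {e:=(a -> Bool), f:=(List b -> (c -> b))} | 0 pending]
  bind g := ((d -> Bool) -> Bool)

Answer: e:=(a -> Bool) f:=(List b -> (c -> b)) g:=((d -> Bool) -> Bool)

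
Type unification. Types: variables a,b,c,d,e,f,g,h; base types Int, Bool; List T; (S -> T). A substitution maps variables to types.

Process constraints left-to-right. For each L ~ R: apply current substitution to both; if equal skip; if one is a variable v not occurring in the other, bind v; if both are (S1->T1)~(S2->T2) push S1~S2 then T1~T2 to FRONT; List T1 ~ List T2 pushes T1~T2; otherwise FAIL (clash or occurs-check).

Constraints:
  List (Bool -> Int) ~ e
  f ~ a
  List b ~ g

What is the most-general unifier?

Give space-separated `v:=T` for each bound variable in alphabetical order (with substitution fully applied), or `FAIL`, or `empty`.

step 1: unify List (Bool -> Int) ~ e  [subst: {-} | 2 pending]
  bind e := List (Bool -> Int)
step 2: unify f ~ a  [subst: {e:=List (Bool -> Int)} | 1 pending]
  bind f := a
step 3: unify List b ~ g  [subst: {e:=List (Bool -> Int), f:=a} | 0 pending]
  bind g := List b

Answer: e:=List (Bool -> Int) f:=a g:=List b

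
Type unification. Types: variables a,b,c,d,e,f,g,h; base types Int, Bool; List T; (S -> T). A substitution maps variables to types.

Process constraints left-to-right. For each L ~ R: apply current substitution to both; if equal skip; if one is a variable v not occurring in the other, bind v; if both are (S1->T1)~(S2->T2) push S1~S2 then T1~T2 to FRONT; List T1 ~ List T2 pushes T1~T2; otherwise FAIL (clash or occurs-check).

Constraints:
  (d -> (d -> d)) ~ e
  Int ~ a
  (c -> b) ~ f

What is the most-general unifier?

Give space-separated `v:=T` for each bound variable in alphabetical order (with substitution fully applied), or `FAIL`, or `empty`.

step 1: unify (d -> (d -> d)) ~ e  [subst: {-} | 2 pending]
  bind e := (d -> (d -> d))
step 2: unify Int ~ a  [subst: {e:=(d -> (d -> d))} | 1 pending]
  bind a := Int
step 3: unify (c -> b) ~ f  [subst: {e:=(d -> (d -> d)), a:=Int} | 0 pending]
  bind f := (c -> b)

Answer: a:=Int e:=(d -> (d -> d)) f:=(c -> b)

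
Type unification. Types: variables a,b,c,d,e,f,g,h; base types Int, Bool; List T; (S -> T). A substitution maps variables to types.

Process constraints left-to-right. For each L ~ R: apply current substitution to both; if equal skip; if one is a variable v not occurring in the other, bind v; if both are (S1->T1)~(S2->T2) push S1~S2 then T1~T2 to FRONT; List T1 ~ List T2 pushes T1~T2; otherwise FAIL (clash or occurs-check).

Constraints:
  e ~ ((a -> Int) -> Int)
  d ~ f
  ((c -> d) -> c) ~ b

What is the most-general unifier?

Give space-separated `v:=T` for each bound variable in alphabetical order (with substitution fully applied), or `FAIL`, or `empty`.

step 1: unify e ~ ((a -> Int) -> Int)  [subst: {-} | 2 pending]
  bind e := ((a -> Int) -> Int)
step 2: unify d ~ f  [subst: {e:=((a -> Int) -> Int)} | 1 pending]
  bind d := f
step 3: unify ((c -> f) -> c) ~ b  [subst: {e:=((a -> Int) -> Int), d:=f} | 0 pending]
  bind b := ((c -> f) -> c)

Answer: b:=((c -> f) -> c) d:=f e:=((a -> Int) -> Int)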